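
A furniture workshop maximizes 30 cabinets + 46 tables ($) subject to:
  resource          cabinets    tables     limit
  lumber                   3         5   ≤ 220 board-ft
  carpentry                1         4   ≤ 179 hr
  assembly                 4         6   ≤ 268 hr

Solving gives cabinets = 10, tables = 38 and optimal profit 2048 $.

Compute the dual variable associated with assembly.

6

Binding: lumber and assembly. Non-binding: carpentry (17 unused).
Since carpentry is not tight, its dual is 0.
Dual feasibility on the basic columns requires 3·y_lumber + 4·y_assembly = 30, 5·y_lumber + 6·y_assembly = 46.
Solving: y_lumber = 2, y_assembly = 6.
Shadow price of assembly = 6.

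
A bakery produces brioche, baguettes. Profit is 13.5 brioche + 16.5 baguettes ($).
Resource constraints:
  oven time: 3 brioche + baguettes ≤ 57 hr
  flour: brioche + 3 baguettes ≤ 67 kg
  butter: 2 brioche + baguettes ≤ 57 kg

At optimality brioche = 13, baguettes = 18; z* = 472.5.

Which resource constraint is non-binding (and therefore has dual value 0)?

butter

oven time: 57/57 (binding)
flour: 67/67 (binding)
butter: 44/57 (slack 13)
By complementary slackness, a constraint with positive slack has shadow price 0 → butter.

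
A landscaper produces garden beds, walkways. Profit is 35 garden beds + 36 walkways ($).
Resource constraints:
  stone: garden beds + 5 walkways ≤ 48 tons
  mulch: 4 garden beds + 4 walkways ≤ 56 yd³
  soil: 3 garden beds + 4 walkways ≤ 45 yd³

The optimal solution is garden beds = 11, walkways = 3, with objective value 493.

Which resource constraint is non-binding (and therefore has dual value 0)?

stone: 26/48 (slack 22)
mulch: 56/56 (binding)
soil: 45/45 (binding)
By complementary slackness, a constraint with positive slack has shadow price 0 → stone.

stone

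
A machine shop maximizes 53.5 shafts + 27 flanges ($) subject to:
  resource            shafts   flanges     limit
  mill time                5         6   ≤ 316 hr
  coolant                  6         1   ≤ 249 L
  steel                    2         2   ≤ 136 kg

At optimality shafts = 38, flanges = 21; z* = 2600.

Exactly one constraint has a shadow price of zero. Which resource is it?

steel

mill time: 316/316 (binding)
coolant: 249/249 (binding)
steel: 118/136 (slack 18)
By complementary slackness, a constraint with positive slack has shadow price 0 → steel.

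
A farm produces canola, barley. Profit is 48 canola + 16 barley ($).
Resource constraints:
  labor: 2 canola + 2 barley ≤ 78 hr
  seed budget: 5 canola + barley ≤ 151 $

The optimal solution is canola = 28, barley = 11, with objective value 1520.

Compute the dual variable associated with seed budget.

8

Check each constraint at x*: labor 78/78 (tight); seed budget 151/151 (tight).
The binding rows give the dual system: 2·y_labor + 5·y_seed budget = 48 and 2·y_labor + 1·y_seed budget = 16.
Solving: y_labor = 4, y_seed budget = 8.
Shadow price of seed budget = 8.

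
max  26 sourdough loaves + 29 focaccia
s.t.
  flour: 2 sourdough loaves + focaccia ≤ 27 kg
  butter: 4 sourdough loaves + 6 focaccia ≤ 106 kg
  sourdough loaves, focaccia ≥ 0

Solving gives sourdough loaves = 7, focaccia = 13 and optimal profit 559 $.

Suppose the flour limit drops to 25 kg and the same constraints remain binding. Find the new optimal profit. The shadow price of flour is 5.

549

Δb = -2, so new z* = 559 + (5)·(-2) = 559 − 10 = 549.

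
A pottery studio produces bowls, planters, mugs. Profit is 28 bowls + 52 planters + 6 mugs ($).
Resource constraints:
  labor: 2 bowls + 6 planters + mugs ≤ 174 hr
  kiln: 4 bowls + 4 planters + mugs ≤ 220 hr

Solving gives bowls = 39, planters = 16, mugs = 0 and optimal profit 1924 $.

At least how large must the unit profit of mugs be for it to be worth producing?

10

Both labor and kiln are binding at x*.
Dual feasibility on the basic columns requires 2·y_labor + 4·y_kiln = 28, 6·y_labor + 4·y_kiln = 52.
Solving: y_labor = 6, y_kiln = 4.
mugs enters the basis when its profit ≥ yᵀa₃ = 6·1 + 4·1 = 10.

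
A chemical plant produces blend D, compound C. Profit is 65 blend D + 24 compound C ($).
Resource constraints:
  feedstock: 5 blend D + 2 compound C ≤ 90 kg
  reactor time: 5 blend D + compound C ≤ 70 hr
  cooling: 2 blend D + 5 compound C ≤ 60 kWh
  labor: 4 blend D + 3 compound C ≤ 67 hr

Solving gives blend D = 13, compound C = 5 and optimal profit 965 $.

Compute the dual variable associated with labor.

At the optimum: feedstock uses 75 of 90 (slack = 15); reactor time uses 70 of 70 (binding); cooling uses 51 of 60 (slack = 9); labor uses 67 of 67 (binding).
Since feedstock, cooling are not tight, their duals are 0.
Dual feasibility on the basic columns requires 5·y_reactor time + 4·y_labor = 65, 1·y_reactor time + 3·y_labor = 24.
→ y_reactor time = 9 and y_labor = 5.
Shadow price of labor = 5.

5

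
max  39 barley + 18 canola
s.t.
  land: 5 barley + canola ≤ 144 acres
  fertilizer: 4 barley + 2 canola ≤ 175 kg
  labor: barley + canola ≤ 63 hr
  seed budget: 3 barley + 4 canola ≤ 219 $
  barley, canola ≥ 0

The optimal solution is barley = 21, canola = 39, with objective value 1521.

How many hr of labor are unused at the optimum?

labor used = 1·21 + 1·39 = 60; slack = 63 − 60 = 3.

3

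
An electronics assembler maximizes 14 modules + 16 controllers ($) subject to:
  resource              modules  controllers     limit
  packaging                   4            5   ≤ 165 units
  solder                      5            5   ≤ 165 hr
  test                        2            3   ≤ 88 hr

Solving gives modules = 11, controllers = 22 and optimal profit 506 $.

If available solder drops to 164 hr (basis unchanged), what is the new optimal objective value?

At the optimum: packaging uses 154 of 165 (slack = 11); solder uses 165 of 165 (binding); test uses 88 of 88 (binding).
Slack constraints have shadow price 0 (complementary slackness).
From A_Bᵀ y = c: 5·y_solder + 2·y_test = 14; 5·y_solder + 3·y_test = 16.
→ y_solder = 2 and y_test = 2.
Δz = y_solder·Δb = 2 × (-1) = -2, so new z* = 506 − 2 = 504.

504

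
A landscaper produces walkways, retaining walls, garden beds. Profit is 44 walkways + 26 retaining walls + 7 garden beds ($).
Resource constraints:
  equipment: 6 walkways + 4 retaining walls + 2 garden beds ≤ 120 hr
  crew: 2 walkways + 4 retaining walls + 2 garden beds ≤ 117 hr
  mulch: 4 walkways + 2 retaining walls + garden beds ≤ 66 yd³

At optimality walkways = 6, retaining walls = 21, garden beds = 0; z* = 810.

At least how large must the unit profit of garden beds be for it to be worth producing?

Check each constraint at x*: equipment 120/120 (tight); crew 96/117 (slack 21); mulch 66/66 (tight).
Slack constraints have shadow price 0 (complementary slackness).
The binding rows give the dual system: 6·y_equipment + 4·y_mulch = 44 and 4·y_equipment + 2·y_mulch = 26.
This yields shadow prices y_equipment = 4, y_mulch = 5.
garden beds enters the basis when its profit ≥ yᵀa₃ = 4·2 + 5·1 = 13.

13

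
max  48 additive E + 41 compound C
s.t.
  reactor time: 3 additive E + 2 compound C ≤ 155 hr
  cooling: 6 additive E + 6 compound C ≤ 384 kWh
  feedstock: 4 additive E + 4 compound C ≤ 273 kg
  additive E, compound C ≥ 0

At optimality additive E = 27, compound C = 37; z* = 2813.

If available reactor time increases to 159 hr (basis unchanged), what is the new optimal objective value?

2841

Binding: reactor time and cooling. Non-binding: feedstock (17 unused).
Slack constraints have shadow price 0 (complementary slackness).
The binding rows give the dual system: 3·y_reactor time + 6·y_cooling = 48 and 2·y_reactor time + 6·y_cooling = 41.
→ y_reactor time = 7 and y_cooling = 4.5.
Δz = y_reactor time·Δb = 7 × (4) = 28, so new z* = 2813 + 28 = 2841.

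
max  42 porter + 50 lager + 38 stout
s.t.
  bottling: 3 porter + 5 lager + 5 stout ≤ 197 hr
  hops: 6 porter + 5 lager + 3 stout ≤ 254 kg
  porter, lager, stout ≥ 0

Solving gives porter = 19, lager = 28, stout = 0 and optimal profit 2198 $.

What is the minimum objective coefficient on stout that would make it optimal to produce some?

Check each constraint at x*: bottling 197/197 (tight); hops 254/254 (tight).
The binding rows give the dual system: 3·y_bottling + 6·y_hops = 42 and 5·y_bottling + 5·y_hops = 50.
→ y_bottling = 6 and y_hops = 4.
stout enters the basis when its profit ≥ yᵀa₃ = 6·5 + 4·3 = 42.

42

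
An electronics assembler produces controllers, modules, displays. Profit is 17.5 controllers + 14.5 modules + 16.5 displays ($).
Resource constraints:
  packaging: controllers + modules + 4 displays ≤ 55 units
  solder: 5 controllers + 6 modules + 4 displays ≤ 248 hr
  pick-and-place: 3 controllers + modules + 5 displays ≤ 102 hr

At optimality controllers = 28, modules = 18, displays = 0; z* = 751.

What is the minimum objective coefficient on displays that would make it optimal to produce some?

Check each constraint at x*: packaging 46/55 (slack 9); solder 248/248 (tight); pick-and-place 102/102 (tight).
Slack constraints have shadow price 0 (complementary slackness).
The binding rows give the dual system: 5·y_solder + 3·y_pick-and-place = 17.5 and 6·y_solder + 1·y_pick-and-place = 14.5.
→ y_solder = 2 and y_pick-and-place = 2.5.
displays enters the basis when its profit ≥ yᵀa₃ = 2·4 + 2.5·5 = 20.5.

20.5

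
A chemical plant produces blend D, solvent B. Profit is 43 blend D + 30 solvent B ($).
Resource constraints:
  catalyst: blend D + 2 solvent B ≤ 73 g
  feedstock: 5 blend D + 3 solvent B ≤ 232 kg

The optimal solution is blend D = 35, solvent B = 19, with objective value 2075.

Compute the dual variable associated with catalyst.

3

Both catalyst and feedstock are binding at x*.
Dual feasibility on the basic columns requires 1·y_catalyst + 5·y_feedstock = 43, 2·y_catalyst + 3·y_feedstock = 30.
This yields shadow prices y_catalyst = 3, y_feedstock = 8.
Shadow price of catalyst = 3.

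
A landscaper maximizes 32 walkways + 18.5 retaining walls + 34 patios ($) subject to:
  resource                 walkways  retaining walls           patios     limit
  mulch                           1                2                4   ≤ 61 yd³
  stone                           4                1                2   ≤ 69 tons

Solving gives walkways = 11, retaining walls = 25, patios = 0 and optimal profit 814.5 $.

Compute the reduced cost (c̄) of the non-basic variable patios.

-3

Check each constraint at x*: mulch 61/61 (tight); stone 69/69 (tight).
The binding rows give the dual system: 1·y_mulch + 4·y_stone = 32 and 2·y_mulch + 1·y_stone = 18.5.
This yields shadow prices y_mulch = 6, y_stone = 6.5.
Reduced cost of patios: c₃ − yᵀa₃ = 34 − (6·4 + 6.5·2) = 34 − 37 = -3.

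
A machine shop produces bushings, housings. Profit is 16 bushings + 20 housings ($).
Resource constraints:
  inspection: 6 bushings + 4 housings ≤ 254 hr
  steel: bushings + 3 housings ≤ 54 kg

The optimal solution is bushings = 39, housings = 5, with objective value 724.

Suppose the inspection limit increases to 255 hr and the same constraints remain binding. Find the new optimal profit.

At the optimum: inspection uses 254 of 254 (binding); steel uses 54 of 54 (binding).
Dual feasibility on the basic columns requires 6·y_inspection + 1·y_steel = 16, 4·y_inspection + 3·y_steel = 20.
This yields shadow prices y_inspection = 2, y_steel = 4.
Δz = y_inspection·Δb = 2 × (1) = 2, so new z* = 724 + 2 = 726.

726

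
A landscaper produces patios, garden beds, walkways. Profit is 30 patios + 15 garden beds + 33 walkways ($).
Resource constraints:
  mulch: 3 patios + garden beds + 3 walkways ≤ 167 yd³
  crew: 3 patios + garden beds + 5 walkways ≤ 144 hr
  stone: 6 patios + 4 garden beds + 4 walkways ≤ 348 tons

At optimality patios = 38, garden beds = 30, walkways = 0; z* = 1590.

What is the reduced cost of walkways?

-2

Binding: crew and stone. Non-binding: mulch (23 unused).
Since mulch is not tight, its dual is 0.
From A_Bᵀ y = c: 3·y_crew + 6·y_stone = 30; 1·y_crew + 4·y_stone = 15.
→ y_crew = 5 and y_stone = 2.5.
Reduced cost of walkways: c₃ − yᵀa₃ = 33 − (5·5 + 2.5·4) = 33 − 35 = -2.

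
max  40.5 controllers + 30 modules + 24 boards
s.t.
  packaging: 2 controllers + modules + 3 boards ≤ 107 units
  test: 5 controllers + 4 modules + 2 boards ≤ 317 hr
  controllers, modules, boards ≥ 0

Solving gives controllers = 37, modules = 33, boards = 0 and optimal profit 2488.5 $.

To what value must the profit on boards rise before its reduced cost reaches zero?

Both packaging and test are binding at x*.
From A_Bᵀ y = c: 2·y_packaging + 5·y_test = 40.5; 1·y_packaging + 4·y_test = 30.
This yields shadow prices y_packaging = 4, y_test = 6.5.
boards enters the basis when its profit ≥ yᵀa₃ = 4·3 + 6.5·2 = 25.

25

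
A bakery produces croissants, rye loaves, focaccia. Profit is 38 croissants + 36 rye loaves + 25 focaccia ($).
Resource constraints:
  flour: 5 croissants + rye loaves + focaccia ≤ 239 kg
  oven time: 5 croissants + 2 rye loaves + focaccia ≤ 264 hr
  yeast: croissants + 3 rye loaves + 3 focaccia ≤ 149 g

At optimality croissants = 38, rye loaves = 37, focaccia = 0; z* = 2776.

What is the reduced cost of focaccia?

-5

At the optimum: flour uses 227 of 239 (slack = 12); oven time uses 264 of 264 (binding); yeast uses 149 of 149 (binding).
Slack constraints have shadow price 0 (complementary slackness).
From A_Bᵀ y = c: 5·y_oven time + 1·y_yeast = 38; 2·y_oven time + 3·y_yeast = 36.
This yields shadow prices y_oven time = 6, y_yeast = 8.
Reduced cost of focaccia: c₃ − yᵀa₃ = 25 − (6·1 + 8·3) = 25 − 30 = -5.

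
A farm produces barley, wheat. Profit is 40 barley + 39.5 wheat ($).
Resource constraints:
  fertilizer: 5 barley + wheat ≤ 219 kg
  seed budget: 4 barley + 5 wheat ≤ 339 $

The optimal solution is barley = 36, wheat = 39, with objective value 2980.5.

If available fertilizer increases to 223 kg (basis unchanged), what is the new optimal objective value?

2988.5

Check each constraint at x*: fertilizer 219/219 (tight); seed budget 339/339 (tight).
Dual feasibility on the basic columns requires 5·y_fertilizer + 4·y_seed budget = 40, 1·y_fertilizer + 5·y_seed budget = 39.5.
Solving: y_fertilizer = 2, y_seed budget = 7.5.
Δz = y_fertilizer·Δb = 2 × (4) = 8, so new z* = 2980.5 + 8 = 2988.5.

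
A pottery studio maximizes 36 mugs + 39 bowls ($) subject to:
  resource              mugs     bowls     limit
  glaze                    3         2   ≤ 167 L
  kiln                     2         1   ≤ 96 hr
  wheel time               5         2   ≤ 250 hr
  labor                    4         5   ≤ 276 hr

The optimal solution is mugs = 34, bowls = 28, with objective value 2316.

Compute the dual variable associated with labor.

Check each constraint at x*: glaze 158/167 (slack 9); kiln 96/96 (tight); wheel time 226/250 (slack 24); labor 276/276 (tight).
By complementary slackness, y = 0 for the non-binding constraints.
The binding rows give the dual system: 2·y_kiln + 4·y_labor = 36 and 1·y_kiln + 5·y_labor = 39.
→ y_kiln = 4 and y_labor = 7.
Shadow price of labor = 7.

7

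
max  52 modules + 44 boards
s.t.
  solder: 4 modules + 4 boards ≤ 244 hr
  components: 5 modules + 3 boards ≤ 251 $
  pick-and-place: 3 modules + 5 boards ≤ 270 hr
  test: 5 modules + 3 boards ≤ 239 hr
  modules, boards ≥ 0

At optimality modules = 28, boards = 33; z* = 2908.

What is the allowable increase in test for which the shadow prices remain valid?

12

Binding constraints: solder, test. The basis is B = [[4,4],[5,3]] with det -8.
Per unit increase in test, x* moves by d = (0.5, -0.5).
The basis stays optimal until components becomes binding; allowable increase = 12 hr.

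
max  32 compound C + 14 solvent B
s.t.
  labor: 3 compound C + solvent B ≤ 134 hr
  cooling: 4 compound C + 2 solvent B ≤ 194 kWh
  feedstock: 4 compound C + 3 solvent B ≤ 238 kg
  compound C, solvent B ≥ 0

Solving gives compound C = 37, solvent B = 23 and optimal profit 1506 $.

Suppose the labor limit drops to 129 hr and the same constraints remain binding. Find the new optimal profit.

At the optimum: labor uses 134 of 134 (binding); cooling uses 194 of 194 (binding); feedstock uses 217 of 238 (slack = 21).
Slack constraints have shadow price 0 (complementary slackness).
The binding rows give the dual system: 3·y_labor + 4·y_cooling = 32 and 1·y_labor + 2·y_cooling = 14.
This yields shadow prices y_labor = 4, y_cooling = 5.
Δz = y_labor·Δb = 4 × (-5) = -20, so new z* = 1506 − 20 = 1486.

1486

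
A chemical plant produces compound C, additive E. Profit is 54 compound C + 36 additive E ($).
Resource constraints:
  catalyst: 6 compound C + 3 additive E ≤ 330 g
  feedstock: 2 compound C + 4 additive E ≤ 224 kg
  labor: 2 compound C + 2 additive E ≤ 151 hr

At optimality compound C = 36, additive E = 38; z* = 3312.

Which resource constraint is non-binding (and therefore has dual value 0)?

catalyst: 330/330 (binding)
feedstock: 224/224 (binding)
labor: 148/151 (slack 3)
By complementary slackness, a constraint with positive slack has shadow price 0 → labor.

labor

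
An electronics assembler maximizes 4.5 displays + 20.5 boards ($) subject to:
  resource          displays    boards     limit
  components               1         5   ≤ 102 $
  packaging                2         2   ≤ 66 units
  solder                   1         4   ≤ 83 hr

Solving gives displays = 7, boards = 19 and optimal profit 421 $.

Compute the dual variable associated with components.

At the optimum: components uses 102 of 102 (binding); packaging uses 52 of 66 (slack = 14); solder uses 83 of 83 (binding).
Since packaging is not tight, its dual is 0.
From A_Bᵀ y = c: 1·y_components + 1·y_solder = 4.5; 5·y_components + 4·y_solder = 20.5.
→ y_components = 2.5 and y_solder = 2.
Shadow price of components = 2.5.

2.5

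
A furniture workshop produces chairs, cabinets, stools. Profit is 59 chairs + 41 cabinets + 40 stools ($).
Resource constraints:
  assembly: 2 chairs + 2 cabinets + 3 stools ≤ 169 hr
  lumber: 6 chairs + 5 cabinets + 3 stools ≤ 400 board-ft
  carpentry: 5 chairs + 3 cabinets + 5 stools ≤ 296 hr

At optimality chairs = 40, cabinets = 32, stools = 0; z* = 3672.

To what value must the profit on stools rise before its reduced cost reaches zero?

47

Check each constraint at x*: assembly 144/169 (slack 25); lumber 400/400 (tight); carpentry 296/296 (tight).
By complementary slackness, y = 0 for the non-binding constraint.
From A_Bᵀ y = c: 6·y_lumber + 5·y_carpentry = 59; 5·y_lumber + 3·y_carpentry = 41.
Solving: y_lumber = 4, y_carpentry = 7.
stools enters the basis when its profit ≥ yᵀa₃ = 4·3 + 7·5 = 47.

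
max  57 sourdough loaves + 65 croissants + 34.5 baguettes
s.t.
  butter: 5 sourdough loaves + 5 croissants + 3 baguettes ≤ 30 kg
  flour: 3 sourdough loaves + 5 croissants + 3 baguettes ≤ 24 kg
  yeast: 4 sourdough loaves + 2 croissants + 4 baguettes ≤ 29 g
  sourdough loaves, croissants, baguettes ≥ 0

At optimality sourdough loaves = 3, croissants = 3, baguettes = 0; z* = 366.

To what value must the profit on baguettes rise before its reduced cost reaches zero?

At the optimum: butter uses 30 of 30 (binding); flour uses 24 of 24 (binding); yeast uses 18 of 29 (slack = 11).
Slack constraints have shadow price 0 (complementary slackness).
The binding rows give the dual system: 5·y_butter + 3·y_flour = 57 and 5·y_butter + 5·y_flour = 65.
Solving: y_butter = 9, y_flour = 4.
baguettes enters the basis when its profit ≥ yᵀa₃ = 9·3 + 4·3 = 39.

39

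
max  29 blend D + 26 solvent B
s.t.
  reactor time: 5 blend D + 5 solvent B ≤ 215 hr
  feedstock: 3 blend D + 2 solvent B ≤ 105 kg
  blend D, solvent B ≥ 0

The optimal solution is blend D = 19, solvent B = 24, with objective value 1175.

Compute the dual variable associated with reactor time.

4

At the optimum: reactor time uses 215 of 215 (binding); feedstock uses 105 of 105 (binding).
The binding rows give the dual system: 5·y_reactor time + 3·y_feedstock = 29 and 5·y_reactor time + 2·y_feedstock = 26.
This yields shadow prices y_reactor time = 4, y_feedstock = 3.
Shadow price of reactor time = 4.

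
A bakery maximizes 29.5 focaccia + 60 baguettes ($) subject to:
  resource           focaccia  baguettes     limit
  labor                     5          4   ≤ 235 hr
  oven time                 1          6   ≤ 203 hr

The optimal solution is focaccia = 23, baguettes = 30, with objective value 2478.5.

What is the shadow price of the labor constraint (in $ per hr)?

Both labor and oven time are binding at x*.
The binding rows give the dual system: 5·y_labor + 1·y_oven time = 29.5 and 4·y_labor + 6·y_oven time = 60.
Solving: y_labor = 4.5, y_oven time = 7.
Shadow price of labor = 4.5.

4.5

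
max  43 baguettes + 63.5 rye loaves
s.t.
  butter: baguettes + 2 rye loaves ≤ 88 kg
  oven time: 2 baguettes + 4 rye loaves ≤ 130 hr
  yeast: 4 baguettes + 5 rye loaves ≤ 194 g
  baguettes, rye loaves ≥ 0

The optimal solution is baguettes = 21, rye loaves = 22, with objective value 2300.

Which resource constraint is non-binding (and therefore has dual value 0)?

butter

butter: 65/88 (slack 23)
oven time: 130/130 (binding)
yeast: 194/194 (binding)
By complementary slackness, a constraint with positive slack has shadow price 0 → butter.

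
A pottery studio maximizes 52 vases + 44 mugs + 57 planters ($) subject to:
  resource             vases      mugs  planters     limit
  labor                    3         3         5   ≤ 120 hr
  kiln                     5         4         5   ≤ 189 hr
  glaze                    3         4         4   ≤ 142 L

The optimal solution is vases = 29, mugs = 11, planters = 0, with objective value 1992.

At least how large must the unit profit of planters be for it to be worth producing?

60

Binding: labor and kiln. Non-binding: glaze (11 unused).
Slack constraints have shadow price 0 (complementary slackness).
Dual feasibility on the basic columns requires 3·y_labor + 5·y_kiln = 52, 3·y_labor + 4·y_kiln = 44.
Solving: y_labor = 4, y_kiln = 8.
planters enters the basis when its profit ≥ yᵀa₃ = 4·5 + 8·5 = 60.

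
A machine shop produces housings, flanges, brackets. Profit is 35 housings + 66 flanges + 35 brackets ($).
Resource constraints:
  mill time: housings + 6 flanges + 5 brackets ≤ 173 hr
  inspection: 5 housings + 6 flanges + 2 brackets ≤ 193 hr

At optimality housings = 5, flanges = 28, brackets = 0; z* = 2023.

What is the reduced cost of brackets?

Check each constraint at x*: mill time 173/173 (tight); inspection 193/193 (tight).
Dual feasibility on the basic columns requires 1·y_mill time + 5·y_inspection = 35, 6·y_mill time + 6·y_inspection = 66.
→ y_mill time = 5 and y_inspection = 6.
Reduced cost of brackets: c₃ − yᵀa₃ = 35 − (5·5 + 6·2) = 35 − 37 = -2.

-2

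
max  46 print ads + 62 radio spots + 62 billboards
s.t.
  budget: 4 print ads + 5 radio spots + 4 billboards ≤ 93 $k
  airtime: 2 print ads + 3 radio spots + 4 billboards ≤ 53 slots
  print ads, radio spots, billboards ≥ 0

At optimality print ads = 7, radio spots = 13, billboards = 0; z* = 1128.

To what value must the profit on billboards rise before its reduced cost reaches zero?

64

At the optimum: budget uses 93 of 93 (binding); airtime uses 53 of 53 (binding).
From A_Bᵀ y = c: 4·y_budget + 2·y_airtime = 46; 5·y_budget + 3·y_airtime = 62.
→ y_budget = 7 and y_airtime = 9.
billboards enters the basis when its profit ≥ yᵀa₃ = 7·4 + 9·4 = 64.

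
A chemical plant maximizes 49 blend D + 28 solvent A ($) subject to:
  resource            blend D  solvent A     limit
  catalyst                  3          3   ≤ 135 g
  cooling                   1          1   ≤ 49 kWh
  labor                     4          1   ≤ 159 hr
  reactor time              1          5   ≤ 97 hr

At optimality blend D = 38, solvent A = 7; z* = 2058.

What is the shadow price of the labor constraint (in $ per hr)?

7

Check each constraint at x*: catalyst 135/135 (tight); cooling 45/49 (slack 4); labor 159/159 (tight); reactor time 73/97 (slack 24).
Since cooling, reactor time are not tight, their duals are 0.
From A_Bᵀ y = c: 3·y_catalyst + 4·y_labor = 49; 3·y_catalyst + 1·y_labor = 28.
Solving: y_catalyst = 7, y_labor = 7.
Shadow price of labor = 7.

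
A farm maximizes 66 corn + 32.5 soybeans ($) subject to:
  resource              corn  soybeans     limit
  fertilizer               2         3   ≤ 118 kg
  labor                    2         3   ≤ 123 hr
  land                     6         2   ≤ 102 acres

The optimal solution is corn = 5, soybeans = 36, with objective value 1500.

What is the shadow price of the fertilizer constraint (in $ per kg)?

At the optimum: fertilizer uses 118 of 118 (binding); labor uses 118 of 123 (slack = 5); land uses 102 of 102 (binding).
Slack constraints have shadow price 0 (complementary slackness).
From A_Bᵀ y = c: 2·y_fertilizer + 6·y_land = 66; 3·y_fertilizer + 2·y_land = 32.5.
This yields shadow prices y_fertilizer = 4.5, y_land = 9.5.
Shadow price of fertilizer = 4.5.

4.5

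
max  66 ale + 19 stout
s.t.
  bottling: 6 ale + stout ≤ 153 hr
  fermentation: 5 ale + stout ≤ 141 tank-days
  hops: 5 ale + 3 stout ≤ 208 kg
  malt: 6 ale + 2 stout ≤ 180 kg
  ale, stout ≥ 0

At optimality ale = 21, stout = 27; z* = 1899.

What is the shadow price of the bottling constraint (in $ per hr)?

3

Check each constraint at x*: bottling 153/153 (tight); fermentation 132/141 (slack 9); hops 186/208 (slack 22); malt 180/180 (tight).
Slack constraints have shadow price 0 (complementary slackness).
From A_Bᵀ y = c: 6·y_bottling + 6·y_malt = 66; 1·y_bottling + 2·y_malt = 19.
This yields shadow prices y_bottling = 3, y_malt = 8.
Shadow price of bottling = 3.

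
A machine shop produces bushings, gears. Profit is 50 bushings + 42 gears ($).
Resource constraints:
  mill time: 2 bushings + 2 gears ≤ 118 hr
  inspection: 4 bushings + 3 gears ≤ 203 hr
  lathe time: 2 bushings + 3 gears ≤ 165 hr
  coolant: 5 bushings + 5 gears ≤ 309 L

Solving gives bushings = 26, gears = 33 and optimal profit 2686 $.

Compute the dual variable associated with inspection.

At the optimum: mill time uses 118 of 118 (binding); inspection uses 203 of 203 (binding); lathe time uses 151 of 165 (slack = 14); coolant uses 295 of 309 (slack = 14).
Slack constraints have shadow price 0 (complementary slackness).
Dual feasibility on the basic columns requires 2·y_mill time + 4·y_inspection = 50, 2·y_mill time + 3·y_inspection = 42.
Solving: y_mill time = 9, y_inspection = 8.
Shadow price of inspection = 8.

8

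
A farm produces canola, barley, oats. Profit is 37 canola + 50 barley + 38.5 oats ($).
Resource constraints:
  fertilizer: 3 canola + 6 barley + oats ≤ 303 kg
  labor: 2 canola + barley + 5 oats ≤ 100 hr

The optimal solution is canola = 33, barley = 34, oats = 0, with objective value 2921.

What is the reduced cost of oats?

-8.5

At the optimum: fertilizer uses 303 of 303 (binding); labor uses 100 of 100 (binding).
The binding rows give the dual system: 3·y_fertilizer + 2·y_labor = 37 and 6·y_fertilizer + 1·y_labor = 50.
→ y_fertilizer = 7 and y_labor = 8.
Reduced cost of oats: c₃ − yᵀa₃ = 38.5 − (7·1 + 8·5) = 38.5 − 47 = -8.5.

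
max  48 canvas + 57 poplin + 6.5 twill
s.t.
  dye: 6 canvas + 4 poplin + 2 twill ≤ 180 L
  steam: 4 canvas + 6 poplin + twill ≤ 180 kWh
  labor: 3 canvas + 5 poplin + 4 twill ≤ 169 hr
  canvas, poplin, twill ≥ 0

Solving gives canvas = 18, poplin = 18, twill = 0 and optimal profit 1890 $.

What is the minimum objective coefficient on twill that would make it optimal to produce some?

Check each constraint at x*: dye 180/180 (tight); steam 180/180 (tight); labor 144/169 (slack 25).
Since labor is not tight, its dual is 0.
Dual feasibility on the basic columns requires 6·y_dye + 4·y_steam = 48, 4·y_dye + 6·y_steam = 57.
This yields shadow prices y_dye = 3, y_steam = 7.5.
twill enters the basis when its profit ≥ yᵀa₃ = 3·2 + 7.5·1 = 13.5.

13.5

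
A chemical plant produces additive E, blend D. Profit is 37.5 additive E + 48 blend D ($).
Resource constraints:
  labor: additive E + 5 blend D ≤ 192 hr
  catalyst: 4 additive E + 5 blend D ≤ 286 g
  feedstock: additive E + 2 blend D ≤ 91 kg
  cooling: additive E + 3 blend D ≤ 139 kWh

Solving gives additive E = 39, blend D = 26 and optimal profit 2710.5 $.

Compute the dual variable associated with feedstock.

1.5

Binding: catalyst and feedstock. Non-binding: labor (23 unused), cooling (22 unused).
By complementary slackness, y = 0 for the non-binding constraints.
From A_Bᵀ y = c: 4·y_catalyst + 1·y_feedstock = 37.5; 5·y_catalyst + 2·y_feedstock = 48.
Solving: y_catalyst = 9, y_feedstock = 1.5.
Shadow price of feedstock = 1.5.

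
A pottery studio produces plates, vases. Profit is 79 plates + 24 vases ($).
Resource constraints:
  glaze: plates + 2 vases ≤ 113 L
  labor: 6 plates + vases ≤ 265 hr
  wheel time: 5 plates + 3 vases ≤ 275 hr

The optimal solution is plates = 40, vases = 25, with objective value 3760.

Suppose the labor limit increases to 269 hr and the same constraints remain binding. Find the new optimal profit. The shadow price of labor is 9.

3796

Δb = 4, so new z* = 3760 + (9)·(4) = 3760 + 36 = 3796.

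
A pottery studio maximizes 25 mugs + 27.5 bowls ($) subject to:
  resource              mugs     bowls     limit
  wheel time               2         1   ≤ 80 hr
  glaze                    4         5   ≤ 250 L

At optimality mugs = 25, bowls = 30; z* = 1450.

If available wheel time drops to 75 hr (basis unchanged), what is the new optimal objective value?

1437.5

Check each constraint at x*: wheel time 80/80 (tight); glaze 250/250 (tight).
The binding rows give the dual system: 2·y_wheel time + 4·y_glaze = 25 and 1·y_wheel time + 5·y_glaze = 27.5.
Solving: y_wheel time = 2.5, y_glaze = 5.
Δz = y_wheel time·Δb = 2.5 × (-5) = -12.5, so new z* = 1450 − 12.5 = 1437.5.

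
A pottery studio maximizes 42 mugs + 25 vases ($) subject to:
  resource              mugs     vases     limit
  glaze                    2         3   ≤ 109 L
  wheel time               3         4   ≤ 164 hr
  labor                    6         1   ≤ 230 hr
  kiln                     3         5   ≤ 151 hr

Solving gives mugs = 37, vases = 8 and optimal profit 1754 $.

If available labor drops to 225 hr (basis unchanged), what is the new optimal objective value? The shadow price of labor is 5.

1729

Δb = -5, so new z* = 1754 + (5)·(-5) = 1754 − 25 = 1729.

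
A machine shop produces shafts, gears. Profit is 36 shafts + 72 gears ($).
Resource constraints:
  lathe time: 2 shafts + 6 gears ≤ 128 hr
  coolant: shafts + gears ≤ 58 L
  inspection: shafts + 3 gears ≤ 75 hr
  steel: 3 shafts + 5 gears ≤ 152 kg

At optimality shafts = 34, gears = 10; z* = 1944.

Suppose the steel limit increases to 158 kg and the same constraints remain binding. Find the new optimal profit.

1998

Binding: lathe time and steel. Non-binding: coolant (14 unused), inspection (11 unused).
By complementary slackness, y = 0 for the non-binding constraints.
From A_Bᵀ y = c: 2·y_lathe time + 3·y_steel = 36; 6·y_lathe time + 5·y_steel = 72.
This yields shadow prices y_lathe time = 4.5, y_steel = 9.
Δz = y_steel·Δb = 9 × (6) = 54, so new z* = 1944 + 54 = 1998.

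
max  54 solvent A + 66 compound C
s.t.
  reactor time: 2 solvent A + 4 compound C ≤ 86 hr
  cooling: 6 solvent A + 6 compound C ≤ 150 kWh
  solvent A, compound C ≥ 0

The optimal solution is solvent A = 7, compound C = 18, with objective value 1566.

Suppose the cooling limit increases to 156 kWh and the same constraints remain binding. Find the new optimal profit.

1608

Both reactor time and cooling are binding at x*.
The binding rows give the dual system: 2·y_reactor time + 6·y_cooling = 54 and 4·y_reactor time + 6·y_cooling = 66.
This yields shadow prices y_reactor time = 6, y_cooling = 7.
Δz = y_cooling·Δb = 7 × (6) = 42, so new z* = 1566 + 42 = 1608.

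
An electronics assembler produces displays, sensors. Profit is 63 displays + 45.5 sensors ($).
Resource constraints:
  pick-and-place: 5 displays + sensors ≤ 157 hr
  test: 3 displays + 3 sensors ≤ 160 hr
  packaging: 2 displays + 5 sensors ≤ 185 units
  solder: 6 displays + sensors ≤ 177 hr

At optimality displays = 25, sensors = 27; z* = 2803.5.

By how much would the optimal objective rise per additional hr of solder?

8

At the optimum: pick-and-place uses 152 of 157 (slack = 5); test uses 156 of 160 (slack = 4); packaging uses 185 of 185 (binding); solder uses 177 of 177 (binding).
Slack constraints have shadow price 0 (complementary slackness).
From A_Bᵀ y = c: 2·y_packaging + 6·y_solder = 63; 5·y_packaging + 1·y_solder = 45.5.
→ y_packaging = 7.5 and y_solder = 8.
Shadow price of solder = 8.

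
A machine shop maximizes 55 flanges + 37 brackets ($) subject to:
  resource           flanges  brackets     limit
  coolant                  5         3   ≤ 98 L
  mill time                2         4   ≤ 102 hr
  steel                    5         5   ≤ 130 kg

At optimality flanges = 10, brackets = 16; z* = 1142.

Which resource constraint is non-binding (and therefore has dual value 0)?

mill time

coolant: 98/98 (binding)
mill time: 84/102 (slack 18)
steel: 130/130 (binding)
By complementary slackness, a constraint with positive slack has shadow price 0 → mill time.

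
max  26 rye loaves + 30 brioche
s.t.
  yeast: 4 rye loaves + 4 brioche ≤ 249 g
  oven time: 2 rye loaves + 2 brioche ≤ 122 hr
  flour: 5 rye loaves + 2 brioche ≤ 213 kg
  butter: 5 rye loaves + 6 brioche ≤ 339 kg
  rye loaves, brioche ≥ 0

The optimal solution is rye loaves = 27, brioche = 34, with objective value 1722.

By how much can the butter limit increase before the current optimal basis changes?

27

Binding constraints: oven time, butter. The basis is B = [[2,2],[5,6]] with det 2.
Per unit increase in butter, x* moves by d = (-1, 1).
The basis stays optimal until rye loaves reaches 0; allowable increase = 27 kg.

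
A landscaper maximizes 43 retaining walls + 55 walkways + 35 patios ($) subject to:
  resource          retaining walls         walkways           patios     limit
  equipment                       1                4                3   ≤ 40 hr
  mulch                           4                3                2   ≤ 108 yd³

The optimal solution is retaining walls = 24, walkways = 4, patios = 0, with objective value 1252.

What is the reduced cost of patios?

Both equipment and mulch are binding at x*.
From A_Bᵀ y = c: 1·y_equipment + 4·y_mulch = 43; 4·y_equipment + 3·y_mulch = 55.
Solving: y_equipment = 7, y_mulch = 9.
Reduced cost of patios: c₃ − yᵀa₃ = 35 − (7·3 + 9·2) = 35 − 39 = -4.

-4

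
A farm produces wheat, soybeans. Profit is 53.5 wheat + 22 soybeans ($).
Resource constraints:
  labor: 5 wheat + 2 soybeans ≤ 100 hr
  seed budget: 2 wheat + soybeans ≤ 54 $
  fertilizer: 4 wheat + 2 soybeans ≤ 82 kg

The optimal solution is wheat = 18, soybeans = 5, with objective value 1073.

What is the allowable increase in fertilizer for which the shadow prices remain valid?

18

Binding constraints: labor, fertilizer. The basis is B = [[5,2],[4,2]] with det 2.
Per unit increase in fertilizer, x* moves by d = (-1, 2.5).
The basis stays optimal until wheat reaches 0; allowable increase = 18 kg.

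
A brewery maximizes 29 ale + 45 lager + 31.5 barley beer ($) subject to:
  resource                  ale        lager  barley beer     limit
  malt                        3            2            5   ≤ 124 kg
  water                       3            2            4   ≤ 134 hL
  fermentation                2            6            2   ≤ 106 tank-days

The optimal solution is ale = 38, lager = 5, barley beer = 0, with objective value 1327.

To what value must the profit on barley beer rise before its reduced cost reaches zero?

Binding: malt and fermentation. Non-binding: water (10 unused).
Since water is not tight, its dual is 0.
From A_Bᵀ y = c: 3·y_malt + 2·y_fermentation = 29; 2·y_malt + 6·y_fermentation = 45.
Solving: y_malt = 6, y_fermentation = 5.5.
barley beer enters the basis when its profit ≥ yᵀa₃ = 6·5 + 5.5·2 = 41.

41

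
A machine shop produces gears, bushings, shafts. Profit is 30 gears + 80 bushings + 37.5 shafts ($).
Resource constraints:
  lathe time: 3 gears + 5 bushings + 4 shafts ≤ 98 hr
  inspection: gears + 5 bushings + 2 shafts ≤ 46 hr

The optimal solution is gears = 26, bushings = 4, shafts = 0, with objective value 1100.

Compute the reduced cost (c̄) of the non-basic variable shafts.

At the optimum: lathe time uses 98 of 98 (binding); inspection uses 46 of 46 (binding).
From A_Bᵀ y = c: 3·y_lathe time + 1·y_inspection = 30; 5·y_lathe time + 5·y_inspection = 80.
This yields shadow prices y_lathe time = 7, y_inspection = 9.
Reduced cost of shafts: c₃ − yᵀa₃ = 37.5 − (7·4 + 9·2) = 37.5 − 46 = -8.5.

-8.5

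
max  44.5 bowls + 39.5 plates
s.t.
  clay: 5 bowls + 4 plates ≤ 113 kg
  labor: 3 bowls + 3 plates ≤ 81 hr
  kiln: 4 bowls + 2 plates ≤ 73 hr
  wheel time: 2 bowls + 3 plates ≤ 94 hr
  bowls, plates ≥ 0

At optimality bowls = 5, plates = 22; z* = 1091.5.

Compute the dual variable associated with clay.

Check each constraint at x*: clay 113/113 (tight); labor 81/81 (tight); kiln 64/73 (slack 9); wheel time 76/94 (slack 18).
Slack constraints have shadow price 0 (complementary slackness).
From A_Bᵀ y = c: 5·y_clay + 3·y_labor = 44.5; 4·y_clay + 3·y_labor = 39.5.
This yields shadow prices y_clay = 5, y_labor = 6.5.
Shadow price of clay = 5.

5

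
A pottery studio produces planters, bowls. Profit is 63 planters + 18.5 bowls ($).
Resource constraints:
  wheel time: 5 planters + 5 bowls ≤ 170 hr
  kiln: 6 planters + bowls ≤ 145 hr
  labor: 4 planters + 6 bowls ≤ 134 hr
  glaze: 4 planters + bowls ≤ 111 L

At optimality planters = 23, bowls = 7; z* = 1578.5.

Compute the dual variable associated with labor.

At the optimum: wheel time uses 150 of 170 (slack = 20); kiln uses 145 of 145 (binding); labor uses 134 of 134 (binding); glaze uses 99 of 111 (slack = 12).
Slack constraints have shadow price 0 (complementary slackness).
The binding rows give the dual system: 6·y_kiln + 4·y_labor = 63 and 1·y_kiln + 6·y_labor = 18.5.
→ y_kiln = 9.5 and y_labor = 1.5.
Shadow price of labor = 1.5.

1.5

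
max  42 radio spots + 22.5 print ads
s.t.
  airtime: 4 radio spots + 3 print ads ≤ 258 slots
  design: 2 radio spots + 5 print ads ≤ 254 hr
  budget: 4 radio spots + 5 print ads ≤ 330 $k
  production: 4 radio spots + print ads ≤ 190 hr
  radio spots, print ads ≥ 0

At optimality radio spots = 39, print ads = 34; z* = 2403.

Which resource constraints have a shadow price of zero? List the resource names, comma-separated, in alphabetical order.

budget, design

airtime: 258/258 (binding)
design: 248/254 (slack 6)
budget: 326/330 (slack 4)
production: 190/190 (binding)
By complementary slackness, a constraint with positive slack has shadow price 0 → budget, design.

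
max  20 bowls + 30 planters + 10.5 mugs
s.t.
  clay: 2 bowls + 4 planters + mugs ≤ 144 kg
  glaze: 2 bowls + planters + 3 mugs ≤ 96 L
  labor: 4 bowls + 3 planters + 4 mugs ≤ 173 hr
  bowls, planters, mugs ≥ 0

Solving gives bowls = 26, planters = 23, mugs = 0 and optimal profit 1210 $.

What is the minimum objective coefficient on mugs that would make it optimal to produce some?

14

At the optimum: clay uses 144 of 144 (binding); glaze uses 75 of 96 (slack = 21); labor uses 173 of 173 (binding).
By complementary slackness, y = 0 for the non-binding constraint.
The binding rows give the dual system: 2·y_clay + 4·y_labor = 20 and 4·y_clay + 3·y_labor = 30.
This yields shadow prices y_clay = 6, y_labor = 2.
mugs enters the basis when its profit ≥ yᵀa₃ = 6·1 + 2·4 = 14.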